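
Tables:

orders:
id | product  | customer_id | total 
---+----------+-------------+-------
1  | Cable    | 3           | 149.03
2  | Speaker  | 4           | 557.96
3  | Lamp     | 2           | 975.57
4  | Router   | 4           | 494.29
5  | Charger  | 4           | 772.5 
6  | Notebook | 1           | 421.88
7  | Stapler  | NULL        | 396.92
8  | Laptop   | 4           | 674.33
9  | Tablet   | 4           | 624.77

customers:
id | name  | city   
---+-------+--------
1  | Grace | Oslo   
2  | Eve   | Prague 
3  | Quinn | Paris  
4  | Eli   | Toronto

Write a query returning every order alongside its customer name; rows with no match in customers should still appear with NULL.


LEFT JOIN keeps every row from orders (the left table); where customer_id has no match in customers, the customer columns become NULL. Walk through each order:
  - order 1 (Cable): customer_id=3 -> matches Quinn
  - order 2 (Speaker): customer_id=4 -> matches Eli
  - order 3 (Lamp): customer_id=2 -> matches Eve
  - order 4 (Router): customer_id=4 -> matches Eli
  - order 5 (Charger): customer_id=4 -> matches Eli
  - order 6 (Notebook): customer_id=1 -> matches Grace
  - order 7 (Stapler): customer_id=NULL, no match -> kept with NULL
  - order 8 (Laptop): customer_id=4 -> matches Eli
  - order 9 (Tablet): customer_id=4 -> matches Eli
All 9 rows appear; 1 has NULL customer.

SQL:
SELECT a.product, b.name AS customer
FROM orders a
LEFT JOIN customers b ON a.customer_id = b.id

Result:
product  | customer
---------+---------
Cable    | Quinn   
Speaker  | Eli     
Lamp     | Eve     
Router   | Eli     
Charger  | Eli     
Notebook | Grace   
Stapler  | NULL    
Laptop   | Eli     
Tablet   | Eli     


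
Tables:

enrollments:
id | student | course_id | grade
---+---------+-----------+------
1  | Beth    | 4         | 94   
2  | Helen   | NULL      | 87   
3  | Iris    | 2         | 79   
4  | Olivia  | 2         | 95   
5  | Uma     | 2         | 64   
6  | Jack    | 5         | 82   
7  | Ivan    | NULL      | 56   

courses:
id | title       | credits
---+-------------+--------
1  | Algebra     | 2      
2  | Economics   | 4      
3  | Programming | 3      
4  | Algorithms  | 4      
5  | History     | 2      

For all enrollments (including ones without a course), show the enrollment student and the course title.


LEFT JOIN keeps every row from enrollments (the left table); where course_id has no match in courses, the course columns become NULL. Walk through each enrollment:
  - enrollment 1 (Beth): course_id=4 -> matches Algorithms
  - enrollment 2 (Helen): course_id=NULL, no match -> kept with NULL
  - enrollment 3 (Iris): course_id=2 -> matches Economics
  - enrollment 4 (Olivia): course_id=2 -> matches Economics
  - enrollment 5 (Uma): course_id=2 -> matches Economics
  - enrollment 6 (Jack): course_id=5 -> matches History
  - enrollment 7 (Ivan): course_id=NULL, no match -> kept with NULL
All 7 rows appear; 2 have NULL course.

SQL:
SELECT a.student, b.title AS course
FROM enrollments a
LEFT JOIN courses b ON a.course_id = b.id

Result:
student | course    
--------+-----------
Beth    | Algorithms
Helen   | NULL      
Iris    | Economics 
Olivia  | Economics 
Uma     | Economics 
Jack    | History   
Ivan    | NULL      


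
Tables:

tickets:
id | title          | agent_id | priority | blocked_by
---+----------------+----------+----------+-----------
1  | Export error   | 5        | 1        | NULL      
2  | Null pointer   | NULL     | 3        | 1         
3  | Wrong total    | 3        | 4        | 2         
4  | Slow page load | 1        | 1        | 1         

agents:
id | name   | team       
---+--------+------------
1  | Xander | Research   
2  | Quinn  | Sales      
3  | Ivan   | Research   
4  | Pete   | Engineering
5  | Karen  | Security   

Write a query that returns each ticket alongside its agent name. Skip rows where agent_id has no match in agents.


INNER JOIN keeps only tickets rows whose agent_id matches an id in agents. Walk through each ticket:
  - ticket 1 (Export error): agent_id=5 -> matches Karen
  - ticket 2 (Null pointer): agent_id=NULL, no match -> dropped
  - ticket 3 (Wrong total): agent_id=3 -> matches Ivan
  - ticket 4 (Slow page load): agent_id=1 -> matches Xander
So 1 of 4 rows is dropped.

SQL:
SELECT a.title, b.name AS agent
FROM tickets a
INNER JOIN agents b ON a.agent_id = b.id

Result:
title          | agent 
---------------+-------
Export error   | Karen 
Wrong total    | Ivan  
Slow page load | Xander


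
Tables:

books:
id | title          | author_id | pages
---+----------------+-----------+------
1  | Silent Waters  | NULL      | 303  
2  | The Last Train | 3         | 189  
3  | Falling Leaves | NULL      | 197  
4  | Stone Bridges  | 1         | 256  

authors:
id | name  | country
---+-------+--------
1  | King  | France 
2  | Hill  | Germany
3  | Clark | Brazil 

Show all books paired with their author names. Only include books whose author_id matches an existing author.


INNER JOIN keeps only books rows whose author_id matches an id in authors. Walk through each book:
  - book 1 (Silent Waters): author_id=NULL, no match -> dropped
  - book 2 (The Last Train): author_id=3 -> matches Clark
  - book 3 (Falling Leaves): author_id=NULL, no match -> dropped
  - book 4 (Stone Bridges): author_id=1 -> matches King
So 2 of 4 rows are dropped.

SQL:
SELECT a.title, b.name AS author
FROM books a
INNER JOIN authors b ON a.author_id = b.id

Result:
title          | author
---------------+-------
The Last Train | Clark 
Stone Bridges  | King  


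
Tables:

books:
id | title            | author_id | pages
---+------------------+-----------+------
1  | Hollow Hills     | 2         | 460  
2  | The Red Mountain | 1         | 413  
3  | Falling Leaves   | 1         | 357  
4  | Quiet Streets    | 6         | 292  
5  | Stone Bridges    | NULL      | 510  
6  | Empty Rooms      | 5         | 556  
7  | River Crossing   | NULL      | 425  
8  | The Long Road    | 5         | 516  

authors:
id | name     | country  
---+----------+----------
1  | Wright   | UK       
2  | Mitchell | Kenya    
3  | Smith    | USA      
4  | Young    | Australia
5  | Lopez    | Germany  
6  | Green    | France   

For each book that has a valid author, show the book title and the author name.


INNER JOIN keeps only books rows whose author_id matches an id in authors. Walk through each book:
  - book 1 (Hollow Hills): author_id=2 -> matches Mitchell
  - book 2 (The Red Mountain): author_id=1 -> matches Wright
  - book 3 (Falling Leaves): author_id=1 -> matches Wright
  - book 4 (Quiet Streets): author_id=6 -> matches Green
  - book 5 (Stone Bridges): author_id=NULL, no match -> dropped
  - book 6 (Empty Rooms): author_id=5 -> matches Lopez
  - book 7 (River Crossing): author_id=NULL, no match -> dropped
  - book 8 (The Long Road): author_id=5 -> matches Lopez
So 2 of 8 rows are dropped.

SQL:
SELECT a.title, b.name AS author
FROM books a
INNER JOIN authors b ON a.author_id = b.id

Result:
title            | author  
-----------------+---------
Hollow Hills     | Mitchell
The Red Mountain | Wright  
Falling Leaves   | Wright  
Quiet Streets    | Green   
Empty Rooms      | Lopez   
The Long Road    | Lopez   


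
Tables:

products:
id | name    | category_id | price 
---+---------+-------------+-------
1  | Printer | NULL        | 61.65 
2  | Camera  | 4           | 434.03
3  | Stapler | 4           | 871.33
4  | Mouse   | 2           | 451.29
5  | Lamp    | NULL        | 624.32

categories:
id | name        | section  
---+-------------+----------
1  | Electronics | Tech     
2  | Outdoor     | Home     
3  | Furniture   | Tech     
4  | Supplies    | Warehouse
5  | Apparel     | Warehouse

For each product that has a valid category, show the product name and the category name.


INNER JOIN keeps only products rows whose category_id matches an id in categories. Walk through each product:
  - product 1 (Printer): category_id=NULL, no match -> dropped
  - product 2 (Camera): category_id=4 -> matches Supplies
  - product 3 (Stapler): category_id=4 -> matches Supplies
  - product 4 (Mouse): category_id=2 -> matches Outdoor
  - product 5 (Lamp): category_id=NULL, no match -> dropped
So 2 of 5 rows are dropped.

SQL:
SELECT a.name, b.name AS category
FROM products a
INNER JOIN categories b ON a.category_id = b.id

Result:
name    | category
--------+---------
Camera  | Supplies
Stapler | Supplies
Mouse   | Outdoor 


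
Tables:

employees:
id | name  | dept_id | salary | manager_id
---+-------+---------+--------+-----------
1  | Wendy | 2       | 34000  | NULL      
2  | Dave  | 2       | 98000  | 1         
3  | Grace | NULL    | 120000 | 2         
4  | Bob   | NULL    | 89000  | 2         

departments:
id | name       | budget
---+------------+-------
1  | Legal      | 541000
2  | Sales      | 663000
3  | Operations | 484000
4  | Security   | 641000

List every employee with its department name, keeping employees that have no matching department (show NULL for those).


LEFT JOIN keeps every row from employees (the left table); where dept_id has no match in departments, the department columns become NULL. Walk through each employee:
  - employee 1 (Wendy): dept_id=2 -> matches Sales
  - employee 2 (Dave): dept_id=2 -> matches Sales
  - employee 3 (Grace): dept_id=NULL, no match -> kept with NULL
  - employee 4 (Bob): dept_id=NULL, no match -> kept with NULL
All 4 rows appear; 2 have NULL department.

SQL:
SELECT a.name, b.name AS department
FROM employees a
LEFT JOIN departments b ON a.dept_id = b.id

Result:
name  | department
------+-----------
Wendy | Sales     
Dave  | Sales     
Grace | NULL      
Bob   | NULL      


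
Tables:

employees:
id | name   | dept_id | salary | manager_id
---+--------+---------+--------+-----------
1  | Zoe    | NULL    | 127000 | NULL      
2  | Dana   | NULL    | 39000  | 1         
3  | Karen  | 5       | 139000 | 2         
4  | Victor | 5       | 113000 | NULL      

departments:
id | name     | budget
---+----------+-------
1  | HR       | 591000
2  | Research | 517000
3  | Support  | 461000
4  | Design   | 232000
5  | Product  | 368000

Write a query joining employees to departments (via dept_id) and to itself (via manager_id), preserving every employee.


Two LEFT JOINs from the same base table employees: one to departments via dept_id, one to employees itself via manager_id. Both are LEFT so every employee is preserved.
Match against departments:
  - employee 1 (Zoe): dept_id=NULL, no match -> kept with NULL
  - employee 2 (Dana): dept_id=NULL, no match -> kept with NULL
  - employee 3 (Karen): dept_id=5 -> matches Product
  - employee 4 (Victor): dept_id=5 -> matches Product
Match against employees (self):
  - employee 1 (Zoe): manager_id=NULL -> NULL
  - employee 2 (Dana): manager_id=1 -> Zoe
  - employee 3 (Karen): manager_id=2 -> Dana
  - employee 4 (Victor): manager_id=NULL -> NULL

SQL:
SELECT a.name, b.name AS department, c.name AS manager
FROM employees a
LEFT JOIN departments b ON a.dept_id = b.id
LEFT JOIN employees c ON a.manager_id = c.id

Result:
name   | department | manager
-------+------------+--------
Zoe    | NULL       | NULL   
Dana   | NULL       | Zoe    
Karen  | Product    | Dana   
Victor | Product    | NULL   


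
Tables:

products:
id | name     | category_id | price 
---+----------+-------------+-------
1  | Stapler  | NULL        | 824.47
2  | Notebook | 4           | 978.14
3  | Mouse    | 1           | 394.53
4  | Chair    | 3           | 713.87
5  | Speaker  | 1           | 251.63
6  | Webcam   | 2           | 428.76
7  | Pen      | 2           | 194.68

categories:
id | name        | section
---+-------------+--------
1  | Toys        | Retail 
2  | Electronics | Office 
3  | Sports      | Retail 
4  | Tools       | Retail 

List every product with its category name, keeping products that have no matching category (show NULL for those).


LEFT JOIN keeps every row from products (the left table); where category_id has no match in categories, the category columns become NULL. Walk through each product:
  - product 1 (Stapler): category_id=NULL, no match -> kept with NULL
  - product 2 (Notebook): category_id=4 -> matches Tools
  - product 3 (Mouse): category_id=1 -> matches Toys
  - product 4 (Chair): category_id=3 -> matches Sports
  - product 5 (Speaker): category_id=1 -> matches Toys
  - product 6 (Webcam): category_id=2 -> matches Electronics
  - product 7 (Pen): category_id=2 -> matches Electronics
All 7 rows appear; 1 has NULL category.

SQL:
SELECT a.name, b.name AS category
FROM products a
LEFT JOIN categories b ON a.category_id = b.id

Result:
name     | category   
---------+------------
Stapler  | NULL       
Notebook | Tools      
Mouse    | Toys       
Chair    | Sports     
Speaker  | Toys       
Webcam   | Electronics
Pen      | Electronics


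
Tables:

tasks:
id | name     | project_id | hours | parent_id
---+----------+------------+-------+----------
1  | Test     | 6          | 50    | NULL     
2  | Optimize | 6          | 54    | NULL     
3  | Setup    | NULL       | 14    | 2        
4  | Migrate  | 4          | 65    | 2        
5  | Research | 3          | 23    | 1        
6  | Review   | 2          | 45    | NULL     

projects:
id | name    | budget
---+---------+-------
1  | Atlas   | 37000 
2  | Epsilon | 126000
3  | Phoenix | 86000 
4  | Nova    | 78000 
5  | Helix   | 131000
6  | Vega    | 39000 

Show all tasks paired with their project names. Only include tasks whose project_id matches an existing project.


INNER JOIN keeps only tasks rows whose project_id matches an id in projects. Walk through each task:
  - task 1 (Test): project_id=6 -> matches Vega
  - task 2 (Optimize): project_id=6 -> matches Vega
  - task 3 (Setup): project_id=NULL, no match -> dropped
  - task 4 (Migrate): project_id=4 -> matches Nova
  - task 5 (Research): project_id=3 -> matches Phoenix
  - task 6 (Review): project_id=2 -> matches Epsilon
So 1 of 6 rows is dropped.

SQL:
SELECT a.name, b.name AS project
FROM tasks a
INNER JOIN projects b ON a.project_id = b.id

Result:
name     | project
---------+--------
Test     | Vega   
Optimize | Vega   
Migrate  | Nova   
Research | Phoenix
Review   | Epsilon


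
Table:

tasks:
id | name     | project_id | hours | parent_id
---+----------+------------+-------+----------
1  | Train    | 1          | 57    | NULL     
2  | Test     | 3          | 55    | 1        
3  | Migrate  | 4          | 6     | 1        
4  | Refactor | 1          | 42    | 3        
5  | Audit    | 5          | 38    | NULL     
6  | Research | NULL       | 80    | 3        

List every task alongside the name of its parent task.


This is a self-join: tasks is joined to a second copy of itself, matching each row's parent_id to another row's id. Use LEFT JOIN so rows with parent_id=NULL are kept.
  - task 1 (Train): parent_id=NULL -> NULL
  - task 2 (Test): parent_id=1 -> Train
  - task 3 (Migrate): parent_id=1 -> Train
  - task 4 (Refactor): parent_id=3 -> Migrate
  - task 5 (Audit): parent_id=NULL -> NULL
  - task 6 (Research): parent_id=3 -> Migrate

SQL:
SELECT a.name AS item, b.name AS parent
FROM tasks a
LEFT JOIN tasks b ON a.parent_id = b.id

Result:
item     | parent 
---------+--------
Train    | NULL   
Test     | Train  
Migrate  | Train  
Refactor | Migrate
Audit    | NULL   
Research | Migrate


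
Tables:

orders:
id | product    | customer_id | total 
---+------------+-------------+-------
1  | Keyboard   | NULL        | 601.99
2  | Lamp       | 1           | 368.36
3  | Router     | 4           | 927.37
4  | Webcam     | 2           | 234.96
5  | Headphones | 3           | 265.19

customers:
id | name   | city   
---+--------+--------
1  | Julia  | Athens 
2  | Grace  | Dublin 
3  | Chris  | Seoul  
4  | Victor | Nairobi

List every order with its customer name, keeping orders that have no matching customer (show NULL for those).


LEFT JOIN keeps every row from orders (the left table); where customer_id has no match in customers, the customer columns become NULL. Walk through each order:
  - order 1 (Keyboard): customer_id=NULL, no match -> kept with NULL
  - order 2 (Lamp): customer_id=1 -> matches Julia
  - order 3 (Router): customer_id=4 -> matches Victor
  - order 4 (Webcam): customer_id=2 -> matches Grace
  - order 5 (Headphones): customer_id=3 -> matches Chris
All 5 rows appear; 1 has NULL customer.

SQL:
SELECT a.product, b.name AS customer
FROM orders a
LEFT JOIN customers b ON a.customer_id = b.id

Result:
product    | customer
-----------+---------
Keyboard   | NULL    
Lamp       | Julia   
Router     | Victor  
Webcam     | Grace   
Headphones | Chris   


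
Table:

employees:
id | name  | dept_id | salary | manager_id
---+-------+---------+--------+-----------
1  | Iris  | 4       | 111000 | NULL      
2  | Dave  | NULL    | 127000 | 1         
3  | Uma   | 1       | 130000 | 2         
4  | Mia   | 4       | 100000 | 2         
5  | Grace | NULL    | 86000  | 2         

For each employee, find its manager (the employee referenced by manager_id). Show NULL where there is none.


This is a self-join: employees is joined to a second copy of itself, matching each row's manager_id to another row's id. Use LEFT JOIN so rows with manager_id=NULL are kept.
  - employee 1 (Iris): manager_id=NULL -> NULL
  - employee 2 (Dave): manager_id=1 -> Iris
  - employee 3 (Uma): manager_id=2 -> Dave
  - employee 4 (Mia): manager_id=2 -> Dave
  - employee 5 (Grace): manager_id=2 -> Dave

SQL:
SELECT a.name AS item, b.name AS manager
FROM employees a
LEFT JOIN employees b ON a.manager_id = b.id

Result:
item  | manager
------+--------
Iris  | NULL   
Dave  | Iris   
Uma   | Dave   
Mia   | Dave   
Grace | Dave   


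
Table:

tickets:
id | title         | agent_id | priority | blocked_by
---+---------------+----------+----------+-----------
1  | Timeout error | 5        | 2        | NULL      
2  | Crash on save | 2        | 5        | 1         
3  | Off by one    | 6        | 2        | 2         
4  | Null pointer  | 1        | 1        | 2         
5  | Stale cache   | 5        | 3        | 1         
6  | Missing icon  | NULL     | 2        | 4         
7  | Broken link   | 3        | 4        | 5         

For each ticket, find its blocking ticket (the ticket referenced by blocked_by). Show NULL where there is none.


This is a self-join: tickets is joined to a second copy of itself, matching each row's blocked_by to another row's id. Use LEFT JOIN so rows with blocked_by=NULL are kept.
  - ticket 1 (Timeout error): blocked_by=NULL -> NULL
  - ticket 2 (Crash on save): blocked_by=1 -> Timeout error
  - ticket 3 (Off by one): blocked_by=2 -> Crash on save
  - ticket 4 (Null pointer): blocked_by=2 -> Crash on save
  - ticket 5 (Stale cache): blocked_by=1 -> Timeout error
  - ticket 6 (Missing icon): blocked_by=4 -> Null pointer
  - ticket 7 (Broken link): blocked_by=5 -> Stale cache

SQL:
SELECT a.title AS item, b.title AS blocked_by
FROM tickets a
LEFT JOIN tickets b ON a.blocked_by = b.id

Result:
item          | blocked_by   
--------------+--------------
Timeout error | NULL         
Crash on save | Timeout error
Off by one    | Crash on save
Null pointer  | Crash on save
Stale cache   | Timeout error
Missing icon  | Null pointer 
Broken link   | Stale cache  


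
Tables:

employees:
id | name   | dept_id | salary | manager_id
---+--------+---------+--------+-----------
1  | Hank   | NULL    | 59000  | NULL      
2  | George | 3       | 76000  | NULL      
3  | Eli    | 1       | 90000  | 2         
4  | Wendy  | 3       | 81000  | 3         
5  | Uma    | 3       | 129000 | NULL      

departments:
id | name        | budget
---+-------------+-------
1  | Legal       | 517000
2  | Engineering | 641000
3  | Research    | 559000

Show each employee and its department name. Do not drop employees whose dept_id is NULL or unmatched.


LEFT JOIN keeps every row from employees (the left table); where dept_id has no match in departments, the department columns become NULL. Walk through each employee:
  - employee 1 (Hank): dept_id=NULL, no match -> kept with NULL
  - employee 2 (George): dept_id=3 -> matches Research
  - employee 3 (Eli): dept_id=1 -> matches Legal
  - employee 4 (Wendy): dept_id=3 -> matches Research
  - employee 5 (Uma): dept_id=3 -> matches Research
All 5 rows appear; 1 has NULL department.

SQL:
SELECT a.name, b.name AS department
FROM employees a
LEFT JOIN departments b ON a.dept_id = b.id

Result:
name   | department
-------+-----------
Hank   | NULL      
George | Research  
Eli    | Legal     
Wendy  | Research  
Uma    | Research  


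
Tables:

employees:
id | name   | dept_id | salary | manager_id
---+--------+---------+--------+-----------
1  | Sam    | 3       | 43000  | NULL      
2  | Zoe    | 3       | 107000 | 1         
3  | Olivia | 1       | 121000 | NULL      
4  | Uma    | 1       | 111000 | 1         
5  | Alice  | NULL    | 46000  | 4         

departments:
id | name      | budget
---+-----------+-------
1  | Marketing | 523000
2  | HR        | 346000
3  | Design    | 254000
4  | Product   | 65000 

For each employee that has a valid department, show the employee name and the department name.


INNER JOIN keeps only employees rows whose dept_id matches an id in departments. Walk through each employee:
  - employee 1 (Sam): dept_id=3 -> matches Design
  - employee 2 (Zoe): dept_id=3 -> matches Design
  - employee 3 (Olivia): dept_id=1 -> matches Marketing
  - employee 4 (Uma): dept_id=1 -> matches Marketing
  - employee 5 (Alice): dept_id=NULL, no match -> dropped
So 1 of 5 rows is dropped.

SQL:
SELECT a.name, b.name AS department
FROM employees a
INNER JOIN departments b ON a.dept_id = b.id

Result:
name   | department
-------+-----------
Sam    | Design    
Zoe    | Design    
Olivia | Marketing 
Uma    | Marketing 


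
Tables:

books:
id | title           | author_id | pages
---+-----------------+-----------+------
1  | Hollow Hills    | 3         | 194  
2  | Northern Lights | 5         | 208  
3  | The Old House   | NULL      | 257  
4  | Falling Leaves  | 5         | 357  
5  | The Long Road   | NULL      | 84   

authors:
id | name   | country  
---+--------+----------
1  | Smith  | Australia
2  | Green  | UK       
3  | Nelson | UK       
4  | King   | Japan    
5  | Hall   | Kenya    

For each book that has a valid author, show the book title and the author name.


INNER JOIN keeps only books rows whose author_id matches an id in authors. Walk through each book:
  - book 1 (Hollow Hills): author_id=3 -> matches Nelson
  - book 2 (Northern Lights): author_id=5 -> matches Hall
  - book 3 (The Old House): author_id=NULL, no match -> dropped
  - book 4 (Falling Leaves): author_id=5 -> matches Hall
  - book 5 (The Long Road): author_id=NULL, no match -> dropped
So 2 of 5 rows are dropped.

SQL:
SELECT a.title, b.name AS author
FROM books a
INNER JOIN authors b ON a.author_id = b.id

Result:
title           | author
----------------+-------
Hollow Hills    | Nelson
Northern Lights | Hall  
Falling Leaves  | Hall  


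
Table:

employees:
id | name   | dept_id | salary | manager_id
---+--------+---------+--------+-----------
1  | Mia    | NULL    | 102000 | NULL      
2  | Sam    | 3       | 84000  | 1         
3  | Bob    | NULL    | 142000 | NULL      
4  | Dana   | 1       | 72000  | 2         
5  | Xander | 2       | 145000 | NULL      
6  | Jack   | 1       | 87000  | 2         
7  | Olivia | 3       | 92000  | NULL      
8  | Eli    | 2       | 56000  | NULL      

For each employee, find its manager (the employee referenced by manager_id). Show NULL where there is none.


This is a self-join: employees is joined to a second copy of itself, matching each row's manager_id to another row's id. Use LEFT JOIN so rows with manager_id=NULL are kept.
  - employee 1 (Mia): manager_id=NULL -> NULL
  - employee 2 (Sam): manager_id=1 -> Mia
  - employee 3 (Bob): manager_id=NULL -> NULL
  - employee 4 (Dana): manager_id=2 -> Sam
  - employee 5 (Xander): manager_id=NULL -> NULL
  - employee 6 (Jack): manager_id=2 -> Sam
  - employee 7 (Olivia): manager_id=NULL -> NULL
  - employee 8 (Eli): manager_id=NULL -> NULL

SQL:
SELECT a.name AS item, b.name AS manager
FROM employees a
LEFT JOIN employees b ON a.manager_id = b.id

Result:
item   | manager
-------+--------
Mia    | NULL   
Sam    | Mia    
Bob    | NULL   
Dana   | Sam    
Xander | NULL   
Jack   | Sam    
Olivia | NULL   
Eli    | NULL   


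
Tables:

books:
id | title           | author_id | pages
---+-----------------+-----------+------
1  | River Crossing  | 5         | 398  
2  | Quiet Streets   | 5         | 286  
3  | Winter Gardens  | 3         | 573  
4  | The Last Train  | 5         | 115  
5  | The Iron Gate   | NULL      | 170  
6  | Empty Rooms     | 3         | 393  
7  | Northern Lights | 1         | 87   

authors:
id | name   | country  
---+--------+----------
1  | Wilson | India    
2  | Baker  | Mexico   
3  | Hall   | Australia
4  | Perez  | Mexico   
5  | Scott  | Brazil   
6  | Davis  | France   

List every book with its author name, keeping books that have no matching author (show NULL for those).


LEFT JOIN keeps every row from books (the left table); where author_id has no match in authors, the author columns become NULL. Walk through each book:
  - book 1 (River Crossing): author_id=5 -> matches Scott
  - book 2 (Quiet Streets): author_id=5 -> matches Scott
  - book 3 (Winter Gardens): author_id=3 -> matches Hall
  - book 4 (The Last Train): author_id=5 -> matches Scott
  - book 5 (The Iron Gate): author_id=NULL, no match -> kept with NULL
  - book 6 (Empty Rooms): author_id=3 -> matches Hall
  - book 7 (Northern Lights): author_id=1 -> matches Wilson
All 7 rows appear; 1 has NULL author.

SQL:
SELECT a.title, b.name AS author
FROM books a
LEFT JOIN authors b ON a.author_id = b.id

Result:
title           | author
----------------+-------
River Crossing  | Scott 
Quiet Streets   | Scott 
Winter Gardens  | Hall  
The Last Train  | Scott 
The Iron Gate   | NULL  
Empty Rooms     | Hall  
Northern Lights | Wilson


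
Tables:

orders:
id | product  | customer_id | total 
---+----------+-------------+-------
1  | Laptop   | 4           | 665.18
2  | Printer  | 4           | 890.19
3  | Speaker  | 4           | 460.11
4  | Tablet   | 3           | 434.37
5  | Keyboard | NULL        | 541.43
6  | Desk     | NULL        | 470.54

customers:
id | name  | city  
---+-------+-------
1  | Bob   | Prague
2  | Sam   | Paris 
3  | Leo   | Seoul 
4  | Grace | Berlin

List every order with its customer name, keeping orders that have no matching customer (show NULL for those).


LEFT JOIN keeps every row from orders (the left table); where customer_id has no match in customers, the customer columns become NULL. Walk through each order:
  - order 1 (Laptop): customer_id=4 -> matches Grace
  - order 2 (Printer): customer_id=4 -> matches Grace
  - order 3 (Speaker): customer_id=4 -> matches Grace
  - order 4 (Tablet): customer_id=3 -> matches Leo
  - order 5 (Keyboard): customer_id=NULL, no match -> kept with NULL
  - order 6 (Desk): customer_id=NULL, no match -> kept with NULL
All 6 rows appear; 2 have NULL customer.

SQL:
SELECT a.product, b.name AS customer
FROM orders a
LEFT JOIN customers b ON a.customer_id = b.id

Result:
product  | customer
---------+---------
Laptop   | Grace   
Printer  | Grace   
Speaker  | Grace   
Tablet   | Leo     
Keyboard | NULL    
Desk     | NULL    


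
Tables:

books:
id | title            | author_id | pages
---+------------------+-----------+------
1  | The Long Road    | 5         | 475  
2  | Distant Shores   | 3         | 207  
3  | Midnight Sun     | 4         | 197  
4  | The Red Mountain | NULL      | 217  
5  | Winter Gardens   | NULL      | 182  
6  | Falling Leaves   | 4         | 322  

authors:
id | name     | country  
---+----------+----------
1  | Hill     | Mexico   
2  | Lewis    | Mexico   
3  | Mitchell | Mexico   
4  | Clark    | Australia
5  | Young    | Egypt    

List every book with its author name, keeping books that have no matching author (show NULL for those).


LEFT JOIN keeps every row from books (the left table); where author_id has no match in authors, the author columns become NULL. Walk through each book:
  - book 1 (The Long Road): author_id=5 -> matches Young
  - book 2 (Distant Shores): author_id=3 -> matches Mitchell
  - book 3 (Midnight Sun): author_id=4 -> matches Clark
  - book 4 (The Red Mountain): author_id=NULL, no match -> kept with NULL
  - book 5 (Winter Gardens): author_id=NULL, no match -> kept with NULL
  - book 6 (Falling Leaves): author_id=4 -> matches Clark
All 6 rows appear; 2 have NULL author.

SQL:
SELECT a.title, b.name AS author
FROM books a
LEFT JOIN authors b ON a.author_id = b.id

Result:
title            | author  
-----------------+---------
The Long Road    | Young   
Distant Shores   | Mitchell
Midnight Sun     | Clark   
The Red Mountain | NULL    
Winter Gardens   | NULL    
Falling Leaves   | Clark   


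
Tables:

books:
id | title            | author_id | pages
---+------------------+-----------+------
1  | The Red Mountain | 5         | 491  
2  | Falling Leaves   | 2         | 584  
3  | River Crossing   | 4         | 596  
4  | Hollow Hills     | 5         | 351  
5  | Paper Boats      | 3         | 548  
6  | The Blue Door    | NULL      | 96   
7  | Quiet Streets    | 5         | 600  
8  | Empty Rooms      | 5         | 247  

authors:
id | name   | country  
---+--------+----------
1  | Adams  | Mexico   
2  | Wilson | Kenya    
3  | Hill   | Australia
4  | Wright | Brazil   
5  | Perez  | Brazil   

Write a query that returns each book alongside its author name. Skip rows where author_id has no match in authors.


INNER JOIN keeps only books rows whose author_id matches an id in authors. Walk through each book:
  - book 1 (The Red Mountain): author_id=5 -> matches Perez
  - book 2 (Falling Leaves): author_id=2 -> matches Wilson
  - book 3 (River Crossing): author_id=4 -> matches Wright
  - book 4 (Hollow Hills): author_id=5 -> matches Perez
  - book 5 (Paper Boats): author_id=3 -> matches Hill
  - book 6 (The Blue Door): author_id=NULL, no match -> dropped
  - book 7 (Quiet Streets): author_id=5 -> matches Perez
  - book 8 (Empty Rooms): author_id=5 -> matches Perez
So 1 of 8 rows is dropped.

SQL:
SELECT a.title, b.name AS author
FROM books a
INNER JOIN authors b ON a.author_id = b.id

Result:
title            | author
-----------------+-------
The Red Mountain | Perez 
Falling Leaves   | Wilson
River Crossing   | Wright
Hollow Hills     | Perez 
Paper Boats      | Hill  
Quiet Streets    | Perez 
Empty Rooms      | Perez 


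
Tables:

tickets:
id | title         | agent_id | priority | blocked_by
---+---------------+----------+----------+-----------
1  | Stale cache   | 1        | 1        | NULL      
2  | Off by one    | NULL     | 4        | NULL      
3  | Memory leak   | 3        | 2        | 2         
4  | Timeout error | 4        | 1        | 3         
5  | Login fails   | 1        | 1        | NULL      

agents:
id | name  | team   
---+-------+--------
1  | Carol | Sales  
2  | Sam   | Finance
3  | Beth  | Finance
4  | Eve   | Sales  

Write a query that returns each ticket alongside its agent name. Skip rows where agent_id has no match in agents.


INNER JOIN keeps only tickets rows whose agent_id matches an id in agents. Walk through each ticket:
  - ticket 1 (Stale cache): agent_id=1 -> matches Carol
  - ticket 2 (Off by one): agent_id=NULL, no match -> dropped
  - ticket 3 (Memory leak): agent_id=3 -> matches Beth
  - ticket 4 (Timeout error): agent_id=4 -> matches Eve
  - ticket 5 (Login fails): agent_id=1 -> matches Carol
So 1 of 5 rows is dropped.

SQL:
SELECT a.title, b.name AS agent
FROM tickets a
INNER JOIN agents b ON a.agent_id = b.id

Result:
title         | agent
--------------+------
Stale cache   | Carol
Memory leak   | Beth 
Timeout error | Eve  
Login fails   | Carol


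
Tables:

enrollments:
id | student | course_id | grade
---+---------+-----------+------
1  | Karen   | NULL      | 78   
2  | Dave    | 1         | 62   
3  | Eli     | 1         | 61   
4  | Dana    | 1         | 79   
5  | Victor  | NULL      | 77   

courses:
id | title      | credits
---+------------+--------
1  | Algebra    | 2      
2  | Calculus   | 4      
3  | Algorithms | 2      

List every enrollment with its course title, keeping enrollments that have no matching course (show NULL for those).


LEFT JOIN keeps every row from enrollments (the left table); where course_id has no match in courses, the course columns become NULL. Walk through each enrollment:
  - enrollment 1 (Karen): course_id=NULL, no match -> kept with NULL
  - enrollment 2 (Dave): course_id=1 -> matches Algebra
  - enrollment 3 (Eli): course_id=1 -> matches Algebra
  - enrollment 4 (Dana): course_id=1 -> matches Algebra
  - enrollment 5 (Victor): course_id=NULL, no match -> kept with NULL
All 5 rows appear; 2 have NULL course.

SQL:
SELECT a.student, b.title AS course
FROM enrollments a
LEFT JOIN courses b ON a.course_id = b.id

Result:
student | course 
--------+--------
Karen   | NULL   
Dave    | Algebra
Eli     | Algebra
Dana    | Algebra
Victor  | NULL   


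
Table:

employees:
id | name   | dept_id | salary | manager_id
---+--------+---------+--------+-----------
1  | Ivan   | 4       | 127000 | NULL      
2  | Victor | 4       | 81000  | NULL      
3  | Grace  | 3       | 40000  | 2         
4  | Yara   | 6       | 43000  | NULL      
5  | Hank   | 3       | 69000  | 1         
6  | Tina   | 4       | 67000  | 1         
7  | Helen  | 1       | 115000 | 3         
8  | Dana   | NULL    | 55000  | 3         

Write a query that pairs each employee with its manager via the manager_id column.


This is a self-join: employees is joined to a second copy of itself, matching each row's manager_id to another row's id. Use LEFT JOIN so rows with manager_id=NULL are kept.
  - employee 1 (Ivan): manager_id=NULL -> NULL
  - employee 2 (Victor): manager_id=NULL -> NULL
  - employee 3 (Grace): manager_id=2 -> Victor
  - employee 4 (Yara): manager_id=NULL -> NULL
  - employee 5 (Hank): manager_id=1 -> Ivan
  - employee 6 (Tina): manager_id=1 -> Ivan
  - employee 7 (Helen): manager_id=3 -> Grace
  - employee 8 (Dana): manager_id=3 -> Grace

SQL:
SELECT a.name AS item, b.name AS manager
FROM employees a
LEFT JOIN employees b ON a.manager_id = b.id

Result:
item   | manager
-------+--------
Ivan   | NULL   
Victor | NULL   
Grace  | Victor 
Yara   | NULL   
Hank   | Ivan   
Tina   | Ivan   
Helen  | Grace  
Dana   | Grace  


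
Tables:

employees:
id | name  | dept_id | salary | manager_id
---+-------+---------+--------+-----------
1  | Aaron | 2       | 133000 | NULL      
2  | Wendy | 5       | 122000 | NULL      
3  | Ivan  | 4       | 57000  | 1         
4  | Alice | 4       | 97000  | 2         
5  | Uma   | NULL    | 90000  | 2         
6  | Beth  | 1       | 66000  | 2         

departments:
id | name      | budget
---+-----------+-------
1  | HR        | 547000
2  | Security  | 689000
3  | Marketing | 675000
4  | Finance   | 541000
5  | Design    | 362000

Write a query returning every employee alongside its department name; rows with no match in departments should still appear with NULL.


LEFT JOIN keeps every row from employees (the left table); where dept_id has no match in departments, the department columns become NULL. Walk through each employee:
  - employee 1 (Aaron): dept_id=2 -> matches Security
  - employee 2 (Wendy): dept_id=5 -> matches Design
  - employee 3 (Ivan): dept_id=4 -> matches Finance
  - employee 4 (Alice): dept_id=4 -> matches Finance
  - employee 5 (Uma): dept_id=NULL, no match -> kept with NULL
  - employee 6 (Beth): dept_id=1 -> matches HR
All 6 rows appear; 1 has NULL department.

SQL:
SELECT a.name, b.name AS department
FROM employees a
LEFT JOIN departments b ON a.dept_id = b.id

Result:
name  | department
------+-----------
Aaron | Security  
Wendy | Design    
Ivan  | Finance   
Alice | Finance   
Uma   | NULL      
Beth  | HR        


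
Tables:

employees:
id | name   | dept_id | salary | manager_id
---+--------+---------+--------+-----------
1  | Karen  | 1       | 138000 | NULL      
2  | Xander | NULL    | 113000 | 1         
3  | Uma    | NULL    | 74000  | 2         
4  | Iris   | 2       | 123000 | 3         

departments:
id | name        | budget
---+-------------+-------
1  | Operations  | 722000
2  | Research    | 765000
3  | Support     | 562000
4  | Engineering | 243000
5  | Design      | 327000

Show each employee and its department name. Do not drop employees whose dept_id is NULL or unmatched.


LEFT JOIN keeps every row from employees (the left table); where dept_id has no match in departments, the department columns become NULL. Walk through each employee:
  - employee 1 (Karen): dept_id=1 -> matches Operations
  - employee 2 (Xander): dept_id=NULL, no match -> kept with NULL
  - employee 3 (Uma): dept_id=NULL, no match -> kept with NULL
  - employee 4 (Iris): dept_id=2 -> matches Research
All 4 rows appear; 2 have NULL department.

SQL:
SELECT a.name, b.name AS department
FROM employees a
LEFT JOIN departments b ON a.dept_id = b.id

Result:
name   | department
-------+-----------
Karen  | Operations
Xander | NULL      
Uma    | NULL      
Iris   | Research  


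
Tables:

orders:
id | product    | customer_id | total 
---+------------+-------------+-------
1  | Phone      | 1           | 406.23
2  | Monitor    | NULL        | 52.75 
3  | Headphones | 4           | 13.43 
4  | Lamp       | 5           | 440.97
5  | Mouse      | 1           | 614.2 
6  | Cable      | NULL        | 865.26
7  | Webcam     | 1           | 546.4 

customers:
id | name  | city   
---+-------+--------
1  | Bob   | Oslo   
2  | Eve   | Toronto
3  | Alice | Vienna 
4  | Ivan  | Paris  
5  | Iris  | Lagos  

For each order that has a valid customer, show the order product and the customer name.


INNER JOIN keeps only orders rows whose customer_id matches an id in customers. Walk through each order:
  - order 1 (Phone): customer_id=1 -> matches Bob
  - order 2 (Monitor): customer_id=NULL, no match -> dropped
  - order 3 (Headphones): customer_id=4 -> matches Ivan
  - order 4 (Lamp): customer_id=5 -> matches Iris
  - order 5 (Mouse): customer_id=1 -> matches Bob
  - order 6 (Cable): customer_id=NULL, no match -> dropped
  - order 7 (Webcam): customer_id=1 -> matches Bob
So 2 of 7 rows are dropped.

SQL:
SELECT a.product, b.name AS customer
FROM orders a
INNER JOIN customers b ON a.customer_id = b.id

Result:
product    | customer
-----------+---------
Phone      | Bob     
Headphones | Ivan    
Lamp       | Iris    
Mouse      | Bob     
Webcam     | Bob     


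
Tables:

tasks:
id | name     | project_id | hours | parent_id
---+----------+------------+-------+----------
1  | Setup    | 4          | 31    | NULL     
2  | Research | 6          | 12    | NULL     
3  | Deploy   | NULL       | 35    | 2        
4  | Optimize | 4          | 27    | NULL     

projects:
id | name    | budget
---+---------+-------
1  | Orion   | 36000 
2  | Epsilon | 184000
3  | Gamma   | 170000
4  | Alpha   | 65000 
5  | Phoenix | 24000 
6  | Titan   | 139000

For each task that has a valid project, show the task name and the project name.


INNER JOIN keeps only tasks rows whose project_id matches an id in projects. Walk through each task:
  - task 1 (Setup): project_id=4 -> matches Alpha
  - task 2 (Research): project_id=6 -> matches Titan
  - task 3 (Deploy): project_id=NULL, no match -> dropped
  - task 4 (Optimize): project_id=4 -> matches Alpha
So 1 of 4 rows is dropped.

SQL:
SELECT a.name, b.name AS project
FROM tasks a
INNER JOIN projects b ON a.project_id = b.id

Result:
name     | project
---------+--------
Setup    | Alpha  
Research | Titan  
Optimize | Alpha  


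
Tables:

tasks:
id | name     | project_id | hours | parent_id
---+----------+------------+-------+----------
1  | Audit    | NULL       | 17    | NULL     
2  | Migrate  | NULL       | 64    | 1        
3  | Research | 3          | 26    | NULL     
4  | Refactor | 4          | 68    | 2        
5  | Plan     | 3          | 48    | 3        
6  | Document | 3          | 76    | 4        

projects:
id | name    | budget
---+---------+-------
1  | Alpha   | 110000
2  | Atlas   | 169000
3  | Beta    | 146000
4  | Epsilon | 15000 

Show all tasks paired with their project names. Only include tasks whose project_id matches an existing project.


INNER JOIN keeps only tasks rows whose project_id matches an id in projects. Walk through each task:
  - task 1 (Audit): project_id=NULL, no match -> dropped
  - task 2 (Migrate): project_id=NULL, no match -> dropped
  - task 3 (Research): project_id=3 -> matches Beta
  - task 4 (Refactor): project_id=4 -> matches Epsilon
  - task 5 (Plan): project_id=3 -> matches Beta
  - task 6 (Document): project_id=3 -> matches Beta
So 2 of 6 rows are dropped.

SQL:
SELECT a.name, b.name AS project
FROM tasks a
INNER JOIN projects b ON a.project_id = b.id

Result:
name     | project
---------+--------
Research | Beta   
Refactor | Epsilon
Plan     | Beta   
Document | Beta   
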